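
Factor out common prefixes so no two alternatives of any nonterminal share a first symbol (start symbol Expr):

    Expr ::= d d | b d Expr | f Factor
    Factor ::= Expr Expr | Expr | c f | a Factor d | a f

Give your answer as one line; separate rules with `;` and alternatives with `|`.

Expr ::= d d | b d Expr | f Factor; Factor ::= c f | Expr Factor1 | a Factor2; Factor1 ::= Expr | ε; Factor2 ::= Factor d | f

Factor has alternatives sharing prefix 'Expr': factor to Factor → Expr Factor1 with Factor1 → Expr | ε.
Factor has alternatives sharing prefix 'a': factor to Factor → a Factor2 with Factor2 → Factor d | f.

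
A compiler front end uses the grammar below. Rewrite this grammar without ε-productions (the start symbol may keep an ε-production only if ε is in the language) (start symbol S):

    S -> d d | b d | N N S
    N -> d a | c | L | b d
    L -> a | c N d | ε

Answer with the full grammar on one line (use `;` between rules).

S -> d d | b d | N N S | N S; N -> d a | c | L | b d; L -> a | c N d | c d

The nullable symbols are {L, N}.
ε ∉ L(G), so no ε-production is kept.
Expand every rule over subsets of its nullable positions: S → N N S gives N N S | N S. L → c N d gives c N d | c d.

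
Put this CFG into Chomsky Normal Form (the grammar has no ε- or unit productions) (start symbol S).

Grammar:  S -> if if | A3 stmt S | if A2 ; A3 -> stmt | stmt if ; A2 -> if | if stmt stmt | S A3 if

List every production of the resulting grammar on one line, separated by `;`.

S -> X1 X1 | A3 Y1 | X1 A2; A3 -> stmt | X2 X1; A2 -> if | X1 Y2 | S Y3; X1 -> if; X2 -> stmt; Y1 -> X2 S; Y2 -> X2 X2; Y3 -> A3 X1

Introduce a nonterminal for each terminal appearing in a rule of length ≥ 2: X1 → if, X2 → stmt.
Binarize each right-hand side of length ≥ 3 by chaining fresh nonterminals (Y1, Y2, …): affected rules were S → A3 X2 S; A2 → X1 X2 X2; A2 → S A3 X1.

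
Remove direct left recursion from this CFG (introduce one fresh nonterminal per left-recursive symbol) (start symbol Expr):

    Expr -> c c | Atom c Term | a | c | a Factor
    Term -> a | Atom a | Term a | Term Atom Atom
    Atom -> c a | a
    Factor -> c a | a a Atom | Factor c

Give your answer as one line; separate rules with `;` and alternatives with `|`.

Term, Factor are directly left-recursive.
For Term: α = {a, Atom Atom}, β = {a, Atom a}. Rewrite as Term → β Term1 and Term1 → α Term1 | ε.
For Factor: α = {c}, β = {c a, a a Atom}. Rewrite as Factor → β Factor1 and Factor1 → α Factor1 | ε.

Expr -> c c | Atom c Term | a | c | a Factor; Term -> a Term1 | Atom a Term1; Atom -> c a | a; Factor -> c a Factor1 | a a Atom Factor1; Term1 -> a Term1 | Atom Atom Term1 | epsilon; Factor1 -> c Factor1 | epsilon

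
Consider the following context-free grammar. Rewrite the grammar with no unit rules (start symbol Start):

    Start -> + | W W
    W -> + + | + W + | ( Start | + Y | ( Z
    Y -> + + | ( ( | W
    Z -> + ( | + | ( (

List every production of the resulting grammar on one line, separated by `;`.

Start -> + | W W; W -> + + | + W + | ( Start | + Y | ( Z; Y -> + + | + W + | ( Start | + Y | ( Z | ( (; Z -> + ( | + | ( (

Unit pairs: Y ⇒* {W}.
For each unit pair (A, B), copy every non-unit production of B to A, then drop all unit productions.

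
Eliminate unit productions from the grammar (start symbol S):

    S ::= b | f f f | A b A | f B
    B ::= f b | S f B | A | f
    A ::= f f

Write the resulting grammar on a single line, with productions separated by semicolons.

Unit pairs: B ⇒* {A}.
For every A with A ⇒* B via unit rules, add B's non-unit alternatives to A; then delete every rule of the form X → Y.

S ::= b | f f f | A b A | f B; B ::= f b | S f B | f | f f; A ::= f f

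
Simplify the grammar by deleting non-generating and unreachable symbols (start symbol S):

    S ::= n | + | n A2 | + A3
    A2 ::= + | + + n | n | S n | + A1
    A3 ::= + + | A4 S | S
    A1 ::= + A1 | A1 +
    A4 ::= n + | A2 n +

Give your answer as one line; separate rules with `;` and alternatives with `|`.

Generating nonterminals: {A2, A3, A4, S}.
Reachable from S after that: {A2, A3, A4, S}.
Removed useless symbols: {A1} and every production mentioning them.

S ::= n | + | n A2 | + A3; A2 ::= + | + + n | n | S n; A3 ::= + + | A4 S | S; A4 ::= n + | A2 n +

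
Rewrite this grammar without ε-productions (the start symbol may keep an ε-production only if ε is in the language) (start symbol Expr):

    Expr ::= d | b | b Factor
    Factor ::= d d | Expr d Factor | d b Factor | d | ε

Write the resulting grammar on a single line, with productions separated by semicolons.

Nullable set = {Factor}.
ε ∉ L(G), so no ε-production is kept.
For each production, add variants omitting each subset of nullable occurrences: Factor → Expr d Factor gives Expr d Factor | Expr d. Factor → d b Factor gives d b Factor | d b.

Expr ::= d | b | b Factor; Factor ::= d d | Expr d Factor | Expr d | d b Factor | d b | d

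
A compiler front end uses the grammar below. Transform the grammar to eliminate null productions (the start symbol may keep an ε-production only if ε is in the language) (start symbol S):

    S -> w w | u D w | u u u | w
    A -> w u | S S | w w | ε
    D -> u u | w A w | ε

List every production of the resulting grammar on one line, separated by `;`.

Nullable nonterminals: {A, D}.
ε ∉ L(G), so no ε-production is kept.
Expand every rule over subsets of its nullable positions: S → u D w gives u D w | u w. D → w A w gives w A w | w w.

S -> w w | u D w | u w | u u u | w; A -> w u | S S | w w; D -> u u | w A w | w w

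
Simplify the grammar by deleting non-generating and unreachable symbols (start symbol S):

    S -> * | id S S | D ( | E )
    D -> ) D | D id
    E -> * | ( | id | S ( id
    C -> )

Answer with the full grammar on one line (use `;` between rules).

Generating nonterminals: {C, E, S}.
Reachable from S after that: {E, S}.
Removed useless symbols: {C, D} and every production mentioning them.

S -> * | id S S | E ); E -> * | ( | id | S ( id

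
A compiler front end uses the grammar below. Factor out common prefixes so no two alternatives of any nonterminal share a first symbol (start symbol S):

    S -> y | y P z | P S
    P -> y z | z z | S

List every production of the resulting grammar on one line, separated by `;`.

S has alternatives sharing prefix 'y': factor to S → y S' with S' → ε | P z.

S -> P S | y S'; P -> y z | z z | S; S' -> ε | P z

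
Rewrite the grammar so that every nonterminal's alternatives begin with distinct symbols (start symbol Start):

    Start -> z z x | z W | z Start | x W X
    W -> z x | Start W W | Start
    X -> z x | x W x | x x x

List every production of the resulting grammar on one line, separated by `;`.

Start -> x W X | z Start1; W -> z x | Start W1; X -> z x | x X1; Start1 -> z x | W | Start; W1 -> W W | eps; X1 -> W x | x x

Start has alternatives sharing prefix 'z': factor to Start → z Start1 with Start1 → z x | W | Start.
W has alternatives sharing prefix 'Start': factor to W → Start W1 with W1 → W W | ε.
X has alternatives sharing prefix 'x': factor to X → x X1 with X1 → W x | x x.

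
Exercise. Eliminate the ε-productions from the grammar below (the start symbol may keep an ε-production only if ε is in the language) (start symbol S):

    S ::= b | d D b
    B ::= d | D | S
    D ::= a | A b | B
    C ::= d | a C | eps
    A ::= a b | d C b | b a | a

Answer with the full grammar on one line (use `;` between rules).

Nullable nonterminals: {C}.
ε ∉ L(G), so no ε-production is kept.
For each production, add variants omitting each subset of nullable occurrences: C → a C gives a C | a. A → d C b gives d C b | d b.

S ::= b | d D b; B ::= d | D | S; D ::= a | A b | B; C ::= d | a C | a; A ::= a b | d C b | d b | b a | a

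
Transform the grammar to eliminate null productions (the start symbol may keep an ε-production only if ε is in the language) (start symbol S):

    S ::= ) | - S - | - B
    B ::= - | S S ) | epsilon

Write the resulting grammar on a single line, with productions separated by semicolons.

Nullable set = {B}.
ε ∉ L(G), so no ε-production is kept.
Expand every rule over subsets of its nullable positions: S → - B gives - B | -.

S ::= ) | - S - | - B | -; B ::= - | S S )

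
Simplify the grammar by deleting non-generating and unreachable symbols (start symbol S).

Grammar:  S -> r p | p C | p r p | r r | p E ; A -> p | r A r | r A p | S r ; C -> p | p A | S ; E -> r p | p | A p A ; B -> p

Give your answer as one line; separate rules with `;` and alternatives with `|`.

Generating nonterminals: {A, B, C, E, S}.
Reachable from S after that: {A, C, E, S}.
Removed useless symbols: {B} and every production mentioning them.

S -> r p | p C | p r p | r r | p E; A -> p | r A r | r A p | S r; C -> p | p A | S; E -> r p | p | A p A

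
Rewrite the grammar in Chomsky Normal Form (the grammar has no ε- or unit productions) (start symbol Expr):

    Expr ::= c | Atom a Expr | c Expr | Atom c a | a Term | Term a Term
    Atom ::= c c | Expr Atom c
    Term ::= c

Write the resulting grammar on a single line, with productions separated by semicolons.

Introduce a nonterminal for each terminal appearing in a rule of length ≥ 2: X1 → a, X2 → c.
Binarize each right-hand side of length ≥ 3 by chaining fresh nonterminals (Y1, Y2, …): affected rules were Expr → Atom X1 Expr; Expr → Atom X2 X1; Expr → Term X1 Term; Atom → Expr Atom X2.

Expr ::= c | Atom Y1 | X2 Expr | Atom Y2 | X1 Term | Term Y3; Atom ::= X2 X2 | Expr Y4; Term ::= c; X1 ::= a; X2 ::= c; Y1 ::= X1 Expr; Y2 ::= X2 X1; Y3 ::= X1 Term; Y4 ::= Atom X2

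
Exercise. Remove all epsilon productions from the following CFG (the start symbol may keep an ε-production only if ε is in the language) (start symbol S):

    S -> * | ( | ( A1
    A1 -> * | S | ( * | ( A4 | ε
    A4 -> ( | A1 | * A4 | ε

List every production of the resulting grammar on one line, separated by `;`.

S -> * | ( | ( A1; A1 -> * | S | ( * | ( A4 | (; A4 -> ( | A1 | * A4 | *

The nullable symbols are {A1, A4}.
ε ∉ L(G), so no ε-production is kept.
Expand every rule over subsets of its nullable positions: A1 → ( A4 gives ( A4 | (. A4 → * A4 gives * A4 | *.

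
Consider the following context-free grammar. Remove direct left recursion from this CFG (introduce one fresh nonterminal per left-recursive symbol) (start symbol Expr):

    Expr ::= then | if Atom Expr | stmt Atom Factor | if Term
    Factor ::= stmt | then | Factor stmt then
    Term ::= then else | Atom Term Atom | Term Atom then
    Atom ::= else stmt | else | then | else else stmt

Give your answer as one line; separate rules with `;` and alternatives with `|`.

Expr ::= then | if Atom Expr | stmt Atom Factor | if Term; Factor ::= stmt Factor1 | then Factor1; Term ::= then else Term1 | Atom Term Atom Term1; Atom ::= else stmt | else | then | else else stmt; Factor1 ::= stmt then Factor1 | eps; Term1 ::= Atom then Term1 | eps

Factor, Term are directly left-recursive.
For Factor: α = {stmt then}, β = {stmt, then}. Rewrite as Factor → β Factor1 and Factor1 → α Factor1 | ε.
For Term: α = {Atom then}, β = {then else, Atom Term Atom}. Rewrite as Term → β Term1 and Term1 → α Term1 | ε.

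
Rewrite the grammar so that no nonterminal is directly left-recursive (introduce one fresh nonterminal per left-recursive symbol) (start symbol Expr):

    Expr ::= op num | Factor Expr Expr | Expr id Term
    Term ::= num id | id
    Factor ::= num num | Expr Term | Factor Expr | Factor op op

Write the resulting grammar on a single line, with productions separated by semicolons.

Expr ::= op num Expr1 | Factor Expr Expr Expr1; Term ::= num id | id; Factor ::= num num Factor1 | Expr Term Factor1; Expr1 ::= id Term Expr1 | ε; Factor1 ::= Expr Factor1 | op op Factor1 | ε

Left recursion appears on Expr, Factor.
For Expr: α = {id Term}, β = {op num, Factor Expr Expr}. Rewrite as Expr → β Expr1 and Expr1 → α Expr1 | ε.
For Factor: α = {Expr, op op}, β = {num num, Expr Term}. Rewrite as Factor → β Factor1 and Factor1 → α Factor1 | ε.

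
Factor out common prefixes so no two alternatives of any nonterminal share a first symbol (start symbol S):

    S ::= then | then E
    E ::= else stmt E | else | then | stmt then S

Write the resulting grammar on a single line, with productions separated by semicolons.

S ::= then S'; E ::= then | stmt then S | else E'; S' ::= ε | E; E' ::= stmt E | ε

S has alternatives sharing prefix 'then': factor to S → then S' with S' → ε | E.
E has alternatives sharing prefix 'else': factor to E → else E' with E' → stmt E | ε.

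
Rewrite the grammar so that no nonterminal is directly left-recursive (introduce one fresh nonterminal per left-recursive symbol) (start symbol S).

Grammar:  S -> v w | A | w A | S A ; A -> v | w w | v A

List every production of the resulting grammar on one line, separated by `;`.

Directly left-recursive nonterminal: S.
For S: α = {A}, β = {v w, A, w A}. Rewrite as S → β S' and S' → α S' | ε.

S -> v w S' | A S' | w A S'; A -> v | w w | v A; S' -> A S' | ε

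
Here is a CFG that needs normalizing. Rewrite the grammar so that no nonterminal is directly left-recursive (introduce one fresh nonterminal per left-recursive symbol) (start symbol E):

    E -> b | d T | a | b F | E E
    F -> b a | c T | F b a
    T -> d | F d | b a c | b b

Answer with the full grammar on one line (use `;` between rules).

Directly left-recursive nonterminals: E, F.
For E: α = {E}, β = {b, d T, a, b F}. Rewrite as E → β E' and E' → α E' | ε.
For F: α = {b a}, β = {b a, c T}. Rewrite as F → β F' and F' → α F' | ε.

E -> b E' | d T E' | a E' | b F E'; F -> b a F' | c T F'; T -> d | F d | b a c | b b; E' -> E E' | ε; F' -> b a F' | ε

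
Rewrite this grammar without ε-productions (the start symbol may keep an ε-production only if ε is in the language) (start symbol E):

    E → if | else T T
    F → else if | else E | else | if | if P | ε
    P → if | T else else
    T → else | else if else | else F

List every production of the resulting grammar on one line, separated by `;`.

E → if | else T T; F → else if | else E | else | if | if P; P → if | T else else; T → else | else if else | else F

Nullable nonterminals: {F}.
ε ∉ L(G), so no ε-production is kept.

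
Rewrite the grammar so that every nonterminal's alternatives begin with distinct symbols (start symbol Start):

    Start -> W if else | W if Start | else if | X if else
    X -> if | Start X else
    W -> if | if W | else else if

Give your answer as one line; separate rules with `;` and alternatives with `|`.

Start has alternatives sharing prefix 'W if': factor to Start → W if Start1 with Start1 → else | Start.
W has alternatives sharing prefix 'if': factor to W → if W1 with W1 → ε | W.

Start -> else if | X if else | W if Start1; X -> if | Start X else; W -> else else if | if W1; Start1 -> else | Start; W1 -> ε | W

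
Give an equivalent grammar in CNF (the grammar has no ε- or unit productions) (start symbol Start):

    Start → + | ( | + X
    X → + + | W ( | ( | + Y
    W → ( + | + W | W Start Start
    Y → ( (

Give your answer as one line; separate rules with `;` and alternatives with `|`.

Introduce a nonterminal for each terminal appearing in a rule of length ≥ 2: X1 → +, X2 → (.
Binarize each right-hand side of length ≥ 3 by chaining fresh nonterminals (Y1, Y2, …): affected rules were W → W Start Start.

Start → + | ( | X1 X; X → X1 X1 | W X2 | ( | X1 Y; W → X2 X1 | X1 W | W Y1; Y → X2 X2; X1 → +; X2 → (; Y1 → Start Start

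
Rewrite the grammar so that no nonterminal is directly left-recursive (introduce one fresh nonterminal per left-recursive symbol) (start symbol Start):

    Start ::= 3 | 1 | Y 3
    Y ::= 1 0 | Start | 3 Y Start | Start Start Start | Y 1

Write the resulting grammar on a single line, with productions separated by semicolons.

Start ::= 3 | 1 | Y 3; Y ::= 1 0 Y1 | Start Y1 | 3 Y Start Y1 | Start Start Start Y1; Y1 ::= 1 Y1 | ε

Directly left-recursive nonterminal: Y.
For Y: α = {1}, β = {1 0, Start, 3 Y Start, Start Start Start}. Rewrite as Y → β Y1 and Y1 → α Y1 | ε.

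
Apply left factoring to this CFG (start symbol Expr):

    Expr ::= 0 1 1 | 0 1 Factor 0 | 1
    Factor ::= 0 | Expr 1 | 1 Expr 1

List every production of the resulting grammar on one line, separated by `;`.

Expr has alternatives sharing prefix '0 1': factor to Expr → 0 1 Expr1 with Expr1 → 1 | Factor 0.

Expr ::= 1 | 0 1 Expr1; Factor ::= 0 | Expr 1 | 1 Expr 1; Expr1 ::= 1 | Factor 0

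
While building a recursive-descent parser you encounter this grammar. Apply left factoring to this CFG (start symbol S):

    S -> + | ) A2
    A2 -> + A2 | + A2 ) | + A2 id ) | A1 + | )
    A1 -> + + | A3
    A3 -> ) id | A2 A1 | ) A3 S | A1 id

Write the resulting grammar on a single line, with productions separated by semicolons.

A2 has alternatives sharing prefix '+ A2': factor to A2 → + A2 A2' with A2' → ε | ) | id ).
A3 has alternatives sharing prefix ')': factor to A3 → ) A3' with A3' → id | A3 S.

S -> + | ) A2; A2 -> A1 + | ) | + A2 A2'; A1 -> + + | A3; A3 -> A2 A1 | A1 id | ) A3'; A2' -> eps | ) | id ); A3' -> id | A3 S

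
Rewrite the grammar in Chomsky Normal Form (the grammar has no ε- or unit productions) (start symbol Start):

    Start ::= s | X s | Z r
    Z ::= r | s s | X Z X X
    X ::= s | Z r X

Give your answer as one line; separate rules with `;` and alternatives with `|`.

Start ::= s | X X1 | Z X2; Z ::= r | X1 X1 | X Y1; X ::= s | Z Y3; X1 ::= s; X2 ::= r; Y1 ::= Z Y2; Y2 ::= X X; Y3 ::= X2 X

Introduce a nonterminal for each terminal appearing in a rule of length ≥ 2: X1 → s, X2 → r.
Binarize each right-hand side of length ≥ 3 by chaining fresh nonterminals (Y1, Y2, …): affected rules were Z → X Z X X; X → Z X2 X.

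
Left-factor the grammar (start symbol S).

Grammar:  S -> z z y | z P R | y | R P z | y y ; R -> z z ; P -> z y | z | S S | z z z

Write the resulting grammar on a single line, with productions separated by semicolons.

S -> R P z | z S' | y S''; R -> z z; P -> S S | z P'; S' -> z y | P R; S'' -> ε | y; P' -> y | ε | z z

S has alternatives sharing prefix 'z': factor to S → z S' with S' → z y | P R.
S has alternatives sharing prefix 'y': factor to S → y S'' with S'' → ε | y.
P has alternatives sharing prefix 'z': factor to P → z P' with P' → y | ε | z z.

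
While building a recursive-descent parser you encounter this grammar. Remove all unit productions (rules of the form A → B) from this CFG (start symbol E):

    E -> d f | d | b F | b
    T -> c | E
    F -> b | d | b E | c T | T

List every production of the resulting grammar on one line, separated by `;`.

E -> d f | d | b F | b; T -> d f | d | b F | b | c; F -> d f | d | b F | b | b E | c T | c

Unit pairs: F ⇒* {E, T}; T ⇒* {E}.
For each unit pair (A, B), copy every non-unit production of B to A, then drop all unit productions.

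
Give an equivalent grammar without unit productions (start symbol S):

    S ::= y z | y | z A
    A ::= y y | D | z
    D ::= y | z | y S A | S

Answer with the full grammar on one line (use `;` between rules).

S ::= y z | y | z A; A ::= y z | y | z A | z | y S A | y y; D ::= y z | y | z A | z | y S A

Unit pairs: A ⇒* {D, S}; D ⇒* {S}.
Replace each nonterminal's rules with the union of the non-unit rules of every nonterminal it unit-derives.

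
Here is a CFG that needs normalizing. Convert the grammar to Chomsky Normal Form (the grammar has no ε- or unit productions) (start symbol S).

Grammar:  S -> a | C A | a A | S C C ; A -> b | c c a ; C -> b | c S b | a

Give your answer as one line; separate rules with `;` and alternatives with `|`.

Introduce a nonterminal for each terminal appearing in a rule of length ≥ 2: X1 → a, X2 → c, X3 → b.
Binarize each right-hand side of length ≥ 3 by chaining fresh nonterminals (Y1, Y2, …): affected rules were S → S C C; A → X2 X2 X1; C → X2 S X3.

S -> a | C A | X1 A | S Y1; A -> b | X2 Y2; C -> b | X2 Y3 | a; X1 -> a; X2 -> c; X3 -> b; Y1 -> C C; Y2 -> X2 X1; Y3 -> S X3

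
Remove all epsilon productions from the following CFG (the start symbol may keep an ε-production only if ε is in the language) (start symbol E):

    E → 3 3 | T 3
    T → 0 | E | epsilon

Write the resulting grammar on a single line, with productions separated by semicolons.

Nullable nonterminals: {T}.
ε ∉ L(G), so no ε-production is kept.
Add the nullable-subset variants: E → T 3 gives T 3 | 3.

E → 3 3 | T 3 | 3; T → 0 | E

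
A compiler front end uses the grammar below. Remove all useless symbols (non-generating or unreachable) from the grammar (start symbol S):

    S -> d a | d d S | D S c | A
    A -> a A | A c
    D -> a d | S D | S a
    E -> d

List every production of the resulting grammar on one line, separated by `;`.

Generating nonterminals: {D, E, S}.
Reachable from S after that: {D, S}.
Removed useless symbols: {A, E} and every production mentioning them.

S -> d a | d d S | D S c; D -> a d | S D | S a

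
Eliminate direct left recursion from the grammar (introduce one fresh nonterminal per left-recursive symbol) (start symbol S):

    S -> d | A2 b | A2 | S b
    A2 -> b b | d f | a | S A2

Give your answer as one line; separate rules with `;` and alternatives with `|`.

Left recursion appears on S.
For S: α = {b}, β = {d, A2 b, A2}. Rewrite as S → β S' and S' → α S' | ε.

S -> d S' | A2 b S' | A2 S'; A2 -> b b | d f | a | S A2; S' -> b S' | epsilon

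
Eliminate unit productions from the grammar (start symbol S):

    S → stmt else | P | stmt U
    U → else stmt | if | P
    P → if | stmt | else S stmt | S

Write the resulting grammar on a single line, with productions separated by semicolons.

S → stmt else | stmt U | if | stmt | else S stmt; U → else stmt | if | stmt else | stmt U | stmt | else S stmt; P → stmt else | stmt U | if | stmt | else S stmt

Unit pairs: P ⇒* {S}; S ⇒* {P}; U ⇒* {P, S}.
For every A with A ⇒* B via unit rules, add B's non-unit alternatives to A; then delete every rule of the form X → Y.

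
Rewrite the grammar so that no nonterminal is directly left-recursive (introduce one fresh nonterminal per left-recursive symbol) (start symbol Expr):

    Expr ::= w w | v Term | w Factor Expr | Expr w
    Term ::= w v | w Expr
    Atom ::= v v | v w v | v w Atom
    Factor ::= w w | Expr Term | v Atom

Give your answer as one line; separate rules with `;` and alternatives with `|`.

Expr ::= w w Expr1 | v Term Expr1 | w Factor Expr Expr1; Term ::= w v | w Expr; Atom ::= v v | v w v | v w Atom; Factor ::= w w | Expr Term | v Atom; Expr1 ::= w Expr1 | ε

Directly left-recursive nonterminal: Expr.
For Expr: α = {w}, β = {w w, v Term, w Factor Expr}. Rewrite as Expr → β Expr1 and Expr1 → α Expr1 | ε.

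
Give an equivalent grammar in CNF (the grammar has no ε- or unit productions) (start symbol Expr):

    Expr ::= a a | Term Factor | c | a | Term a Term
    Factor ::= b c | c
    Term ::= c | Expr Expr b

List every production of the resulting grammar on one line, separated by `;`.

Introduce a nonterminal for each terminal appearing in a rule of length ≥ 2: X1 → a, X2 → b, X3 → c.
Binarize each right-hand side of length ≥ 3 by chaining fresh nonterminals (Y1, Y2, …): affected rules were Expr → Term X1 Term; Term → Expr Expr X2.

Expr ::= X1 X1 | Term Factor | c | a | Term Y1; Factor ::= X2 X3 | c; Term ::= c | Expr Y2; X1 ::= a; X2 ::= b; X3 ::= c; Y1 ::= X1 Term; Y2 ::= Expr X2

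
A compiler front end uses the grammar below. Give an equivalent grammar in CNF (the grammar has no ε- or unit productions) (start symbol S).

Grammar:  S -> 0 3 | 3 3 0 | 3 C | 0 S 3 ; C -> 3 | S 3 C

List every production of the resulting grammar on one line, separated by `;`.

Introduce a nonterminal for each terminal appearing in a rule of length ≥ 2: X1 → 0, X2 → 3.
Binarize each right-hand side of length ≥ 3 by chaining fresh nonterminals (Y1, Y2, …): affected rules were S → X2 X2 X1; S → X1 S X2; C → S X2 C.

S -> X1 X2 | X2 Y1 | X2 C | X1 Y2; C -> 3 | S Y3; X1 -> 0; X2 -> 3; Y1 -> X2 X1; Y2 -> S X2; Y3 -> X2 C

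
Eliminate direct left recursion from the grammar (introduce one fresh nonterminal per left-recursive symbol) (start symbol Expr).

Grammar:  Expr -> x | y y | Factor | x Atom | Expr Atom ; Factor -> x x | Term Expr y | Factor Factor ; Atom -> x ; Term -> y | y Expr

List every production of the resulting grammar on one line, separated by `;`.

Expr -> x Expr1 | y y Expr1 | Factor Expr1 | x Atom Expr1; Factor -> x x Factor1 | Term Expr y Factor1; Atom -> x; Term -> y | y Expr; Expr1 -> Atom Expr1 | eps; Factor1 -> Factor Factor1 | eps

Directly left-recursive nonterminals: Expr, Factor.
For Expr: α = {Atom}, β = {x, y y, Factor, x Atom}. Rewrite as Expr → β Expr1 and Expr1 → α Expr1 | ε.
For Factor: α = {Factor}, β = {x x, Term Expr y}. Rewrite as Factor → β Factor1 and Factor1 → α Factor1 | ε.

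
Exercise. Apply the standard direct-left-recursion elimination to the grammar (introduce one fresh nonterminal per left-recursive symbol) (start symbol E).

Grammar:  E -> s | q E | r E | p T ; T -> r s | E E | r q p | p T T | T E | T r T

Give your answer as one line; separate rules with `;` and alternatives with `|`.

Directly left-recursive nonterminal: T.
For T: α = {E, r T}, β = {r s, E E, r q p, p T T}. Rewrite as T → β T' and T' → α T' | ε.

E -> s | q E | r E | p T; T -> r s T' | E E T' | r q p T' | p T T T'; T' -> E T' | r T T' | ε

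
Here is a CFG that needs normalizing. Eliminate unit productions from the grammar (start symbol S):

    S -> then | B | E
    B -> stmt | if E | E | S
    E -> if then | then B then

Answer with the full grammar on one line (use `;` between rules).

S -> stmt | if E | if then | then B then | then; B -> stmt | if E | if then | then B then | then; E -> if then | then B then

Unit pairs: B ⇒* {E, S}; S ⇒* {B, E}.
For every A with A ⇒* B via unit rules, add B's non-unit alternatives to A; then delete every rule of the form X → Y.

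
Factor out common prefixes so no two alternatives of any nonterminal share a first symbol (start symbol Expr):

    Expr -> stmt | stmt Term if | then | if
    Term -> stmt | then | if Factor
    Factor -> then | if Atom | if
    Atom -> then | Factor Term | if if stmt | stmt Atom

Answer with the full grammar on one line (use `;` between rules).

Expr has alternatives sharing prefix 'stmt': factor to Expr → stmt Expr1 with Expr1 → ε | Term if.
Factor has alternatives sharing prefix 'if': factor to Factor → if Factor1 with Factor1 → Atom | ε.

Expr -> then | if | stmt Expr1; Term -> stmt | then | if Factor; Factor -> then | if Factor1; Atom -> then | Factor Term | if if stmt | stmt Atom; Expr1 -> ε | Term if; Factor1 -> Atom | ε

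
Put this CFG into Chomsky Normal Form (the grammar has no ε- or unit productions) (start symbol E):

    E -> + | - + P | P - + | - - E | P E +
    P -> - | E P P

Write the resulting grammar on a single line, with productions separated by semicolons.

Introduce a nonterminal for each terminal appearing in a rule of length ≥ 2: X1 → -, X2 → +.
Binarize each right-hand side of length ≥ 3 by chaining fresh nonterminals (Y1, Y2, …): affected rules were E → X1 X2 P; E → P X1 X2; E → X1 X1 E; E → P E X2.

E -> + | X1 Y1 | P Y2 | X1 Y3 | P Y4; P -> - | E Y5; X1 -> -; X2 -> +; Y1 -> X2 P; Y2 -> X1 X2; Y3 -> X1 E; Y4 -> E X2; Y5 -> P P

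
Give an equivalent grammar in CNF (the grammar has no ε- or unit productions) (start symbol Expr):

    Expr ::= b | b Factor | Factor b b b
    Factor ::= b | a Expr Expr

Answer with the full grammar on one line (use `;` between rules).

Introduce a nonterminal for each terminal appearing in a rule of length ≥ 2: X1 → b, X2 → a.
Binarize each right-hand side of length ≥ 3 by chaining fresh nonterminals (Y1, Y2, …): affected rules were Expr → Factor X1 X1 X1; Factor → X2 Expr Expr.

Expr ::= b | X1 Factor | Factor Y1; Factor ::= b | X2 Y3; X1 ::= b; X2 ::= a; Y1 ::= X1 Y2; Y2 ::= X1 X1; Y3 ::= Expr Expr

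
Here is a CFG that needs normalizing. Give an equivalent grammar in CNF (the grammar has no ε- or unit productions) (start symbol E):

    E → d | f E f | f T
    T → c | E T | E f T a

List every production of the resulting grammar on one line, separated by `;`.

Introduce a nonterminal for each terminal appearing in a rule of length ≥ 2: X1 → f, X2 → a.
Binarize each right-hand side of length ≥ 3 by chaining fresh nonterminals (Y1, Y2, …): affected rules were E → X1 E X1; T → E X1 T X2.

E → d | X1 Y1 | X1 T; T → c | E T | E Y2; X1 → f; X2 → a; Y1 → E X1; Y2 → X1 Y3; Y3 → T X2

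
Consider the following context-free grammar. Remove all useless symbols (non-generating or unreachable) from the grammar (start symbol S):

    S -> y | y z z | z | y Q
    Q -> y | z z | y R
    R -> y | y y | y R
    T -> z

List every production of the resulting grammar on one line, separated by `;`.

Generating nonterminals: {Q, R, S, T}.
Reachable from S after that: {Q, R, S}.
Removed useless symbols: {T} and every production mentioning them.

S -> y | y z z | z | y Q; Q -> y | z z | y R; R -> y | y y | y R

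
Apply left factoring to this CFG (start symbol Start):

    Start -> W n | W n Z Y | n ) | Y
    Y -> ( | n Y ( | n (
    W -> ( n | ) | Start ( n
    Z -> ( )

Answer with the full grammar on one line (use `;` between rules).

Start -> n ) | Y | W n Start1; Y -> ( | n Y1; W -> ( n | ) | Start ( n; Z -> ( ); Start1 -> epsilon | Z Y; Y1 -> Y ( | (

Start has alternatives sharing prefix 'W n': factor to Start → W n Start1 with Start1 → ε | Z Y.
Y has alternatives sharing prefix 'n': factor to Y → n Y1 with Y1 → Y ( | (.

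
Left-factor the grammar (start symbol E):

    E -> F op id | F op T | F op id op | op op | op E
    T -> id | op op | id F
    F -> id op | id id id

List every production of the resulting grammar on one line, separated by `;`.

E has alternatives sharing prefix 'F op': factor to E → F op E' with E' → id | T | id op.
E has alternatives sharing prefix 'op': factor to E → op E'' with E'' → op | E.
T has alternatives sharing prefix 'id': factor to T → id T' with T' → ε | F.
F has alternatives sharing prefix 'id': factor to F → id F' with F' → op | id id.
E' has alternatives sharing prefix 'id': factor to E' → id E''' with E''' → ε | op.

E -> F op E' | op E''; T -> op op | id T'; F -> id F'; E' -> T | id E'''; E'' -> op | E; T' -> ε | F; F' -> op | id id; E''' -> ε | op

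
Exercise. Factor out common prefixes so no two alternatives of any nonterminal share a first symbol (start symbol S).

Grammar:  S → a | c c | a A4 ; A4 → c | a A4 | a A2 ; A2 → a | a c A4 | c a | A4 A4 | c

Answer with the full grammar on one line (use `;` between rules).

S has alternatives sharing prefix 'a': factor to S → a S' with S' → ε | A4.
A4 has alternatives sharing prefix 'a': factor to A4 → a A4' with A4' → A4 | A2.
A2 has alternatives sharing prefix 'a': factor to A2 → a A2' with A2' → ε | c A4.
A2 has alternatives sharing prefix 'c': factor to A2 → c A2'' with A2'' → a | ε.

S → c c | a S'; A4 → c | a A4'; A2 → A4 A4 | a A2' | c A2''; S' → ε | A4; A4' → A4 | A2; A2' → ε | c A4; A2'' → a | ε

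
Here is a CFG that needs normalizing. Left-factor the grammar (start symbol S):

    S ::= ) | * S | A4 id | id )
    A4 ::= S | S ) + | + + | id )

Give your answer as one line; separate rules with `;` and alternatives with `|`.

A4 has alternatives sharing prefix 'S': factor to A4 → S A4' with A4' → ε | ) +.

S ::= ) | * S | A4 id | id ); A4 ::= + + | id ) | S A4'; A4' ::= eps | ) +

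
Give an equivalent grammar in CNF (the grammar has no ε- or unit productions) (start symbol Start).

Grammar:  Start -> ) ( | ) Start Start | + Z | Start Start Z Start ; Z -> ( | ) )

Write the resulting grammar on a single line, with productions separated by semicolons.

Introduce a nonterminal for each terminal appearing in a rule of length ≥ 2: X1 → ), X2 → (, X3 → +.
Binarize each right-hand side of length ≥ 3 by chaining fresh nonterminals (Y1, Y2, …): affected rules were Start → X1 Start Start; Start → Start Start Z Start.

Start -> X1 X2 | X1 Y1 | X3 Z | Start Y2; Z -> ( | X1 X1; X1 -> ); X2 -> (; X3 -> +; Y1 -> Start Start; Y2 -> Start Y3; Y3 -> Z Start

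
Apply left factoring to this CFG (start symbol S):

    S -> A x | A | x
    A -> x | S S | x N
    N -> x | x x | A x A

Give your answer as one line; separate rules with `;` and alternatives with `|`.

S -> x | A S'; A -> S S | x A'; N -> A x A | x N'; S' -> x | ε; A' -> ε | N; N' -> ε | x

S has alternatives sharing prefix 'A': factor to S → A S' with S' → x | ε.
A has alternatives sharing prefix 'x': factor to A → x A' with A' → ε | N.
N has alternatives sharing prefix 'x': factor to N → x N' with N' → ε | x.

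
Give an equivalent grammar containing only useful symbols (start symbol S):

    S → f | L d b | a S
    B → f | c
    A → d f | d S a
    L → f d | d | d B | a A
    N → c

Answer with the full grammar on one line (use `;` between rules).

Generating nonterminals: {A, B, L, N, S}.
Reachable from S after that: {A, B, L, S}.
Removed useless symbols: {N} and every production mentioning them.

S → f | L d b | a S; B → f | c; A → d f | d S a; L → f d | d | d B | a A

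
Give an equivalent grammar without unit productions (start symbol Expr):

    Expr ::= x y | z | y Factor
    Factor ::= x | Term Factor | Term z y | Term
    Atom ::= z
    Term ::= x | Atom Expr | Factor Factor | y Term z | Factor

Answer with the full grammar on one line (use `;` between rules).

Unit pairs: Factor ⇒* {Term}; Term ⇒* {Factor}.
For every A with A ⇒* B via unit rules, add B's non-unit alternatives to A; then delete every rule of the form X → Y.

Expr ::= x y | z | y Factor; Factor ::= x | Atom Expr | Factor Factor | y Term z | Term Factor | Term z y; Atom ::= z; Term ::= x | Atom Expr | Factor Factor | y Term z | Term Factor | Term z y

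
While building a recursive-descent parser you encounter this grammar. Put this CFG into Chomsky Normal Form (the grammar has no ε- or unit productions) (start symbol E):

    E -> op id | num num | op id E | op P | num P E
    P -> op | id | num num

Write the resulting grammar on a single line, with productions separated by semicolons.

E -> X1 X2 | X3 X3 | X1 Y1 | X1 P | X3 Y2; P -> op | id | X3 X3; X1 -> op; X2 -> id; X3 -> num; Y1 -> X2 E; Y2 -> P E

Introduce a nonterminal for each terminal appearing in a rule of length ≥ 2: X1 → op, X2 → id, X3 → num.
Binarize each right-hand side of length ≥ 3 by chaining fresh nonterminals (Y1, Y2, …): affected rules were E → X1 X2 E; E → X3 P E.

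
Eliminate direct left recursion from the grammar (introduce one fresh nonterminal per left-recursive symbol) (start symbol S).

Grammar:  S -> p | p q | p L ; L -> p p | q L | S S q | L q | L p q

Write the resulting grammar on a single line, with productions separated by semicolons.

S -> p | p q | p L; L -> p p L' | q L L' | S S q L'; L' -> q L' | p q L' | ε

L is directly left-recursive.
For L: α = {q, p q}, β = {p p, q L, S S q}. Rewrite as L → β L' and L' → α L' | ε.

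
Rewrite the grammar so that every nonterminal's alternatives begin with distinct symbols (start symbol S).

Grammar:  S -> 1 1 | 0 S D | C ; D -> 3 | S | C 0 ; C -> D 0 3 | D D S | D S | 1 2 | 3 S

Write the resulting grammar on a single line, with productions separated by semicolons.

C has alternatives sharing prefix 'D': factor to C → D C' with C' → 0 3 | D S | S.

S -> 1 1 | 0 S D | C; D -> 3 | S | C 0; C -> 1 2 | 3 S | D C'; C' -> 0 3 | D S | S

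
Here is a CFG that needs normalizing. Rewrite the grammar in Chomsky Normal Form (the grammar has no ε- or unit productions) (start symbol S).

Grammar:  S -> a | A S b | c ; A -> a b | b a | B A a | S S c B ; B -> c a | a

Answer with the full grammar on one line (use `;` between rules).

S -> a | A Y1 | c; A -> X2 X1 | X1 X2 | B Y2 | S Y3; B -> X3 X2 | a; X1 -> b; X2 -> a; X3 -> c; Y1 -> S X1; Y2 -> A X2; Y3 -> S Y4; Y4 -> X3 B

Introduce a nonterminal for each terminal appearing in a rule of length ≥ 2: X1 → b, X2 → a, X3 → c.
Binarize each right-hand side of length ≥ 3 by chaining fresh nonterminals (Y1, Y2, …): affected rules were S → A S X1; A → B A X2; A → S S X3 B.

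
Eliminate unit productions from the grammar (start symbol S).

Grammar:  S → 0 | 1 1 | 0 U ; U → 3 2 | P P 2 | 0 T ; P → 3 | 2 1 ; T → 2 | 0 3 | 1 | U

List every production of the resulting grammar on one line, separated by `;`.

Unit pairs: T ⇒* {U}.
For each unit pair (A, B), copy every non-unit production of B to A, then drop all unit productions.

S → 0 | 1 1 | 0 U; U → 3 2 | P P 2 | 0 T; P → 3 | 2 1; T → 3 2 | P P 2 | 0 T | 2 | 0 3 | 1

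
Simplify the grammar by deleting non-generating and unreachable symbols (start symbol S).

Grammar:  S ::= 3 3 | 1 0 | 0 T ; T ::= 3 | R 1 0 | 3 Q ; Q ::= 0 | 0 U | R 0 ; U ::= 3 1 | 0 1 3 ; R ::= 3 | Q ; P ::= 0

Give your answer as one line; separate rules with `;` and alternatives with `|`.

S ::= 3 3 | 1 0 | 0 T; T ::= 3 | R 1 0 | 3 Q; Q ::= 0 | 0 U | R 0; U ::= 3 1 | 0 1 3; R ::= 3 | Q

Generating nonterminals: {P, Q, R, S, T, U}.
Reachable from S after that: {Q, R, S, T, U}.
Removed useless symbols: {P} and every production mentioning them.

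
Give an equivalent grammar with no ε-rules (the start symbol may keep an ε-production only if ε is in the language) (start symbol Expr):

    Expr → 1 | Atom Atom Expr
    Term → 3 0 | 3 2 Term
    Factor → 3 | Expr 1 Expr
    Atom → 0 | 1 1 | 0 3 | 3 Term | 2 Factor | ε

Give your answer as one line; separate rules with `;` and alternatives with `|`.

Expr → 1 | Atom Atom Expr | Atom Expr; Term → 3 0 | 3 2 Term; Factor → 3 | Expr 1 Expr; Atom → 0 | 1 1 | 0 3 | 3 Term | 2 Factor

Nullable nonterminals: {Atom}.
ε ∉ L(G), so no ε-production is kept.
For each production, add variants omitting each subset of nullable occurrences: Expr → Atom Atom Expr gives Atom Atom Expr | Atom Expr.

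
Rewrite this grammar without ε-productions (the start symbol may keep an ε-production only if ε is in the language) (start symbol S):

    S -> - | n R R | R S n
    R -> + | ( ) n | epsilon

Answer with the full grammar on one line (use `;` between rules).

S -> - | n R R | n R | n | R S n | S n; R -> + | ( ) n

Nullable set = {R}.
ε ∉ L(G), so no ε-production is kept.
Add the nullable-subset variants: S → n R R gives n R R | n R | n. S → R S n gives R S n | S n.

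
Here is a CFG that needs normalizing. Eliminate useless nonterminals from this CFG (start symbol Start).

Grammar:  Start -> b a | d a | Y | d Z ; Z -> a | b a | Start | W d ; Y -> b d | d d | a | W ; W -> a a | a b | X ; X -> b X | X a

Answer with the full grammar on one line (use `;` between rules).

Start -> b a | d a | Y | d Z; Z -> a | b a | Start | W d; Y -> b d | d d | a | W; W -> a a | a b

Generating nonterminals: {Start, W, Y, Z}.
Reachable from Start after that: {Start, W, Y, Z}.
Removed useless symbols: {X} and every production mentioning them.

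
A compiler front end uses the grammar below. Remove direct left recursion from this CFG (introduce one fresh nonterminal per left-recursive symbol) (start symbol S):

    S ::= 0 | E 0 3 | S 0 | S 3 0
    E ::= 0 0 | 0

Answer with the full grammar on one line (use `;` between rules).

Left recursion appears on S.
For S: α = {0, 3 0}, β = {0, E 0 3}. Rewrite as S → β S' and S' → α S' | ε.

S ::= 0 S' | E 0 3 S'; E ::= 0 0 | 0; S' ::= 0 S' | 3 0 S' | ε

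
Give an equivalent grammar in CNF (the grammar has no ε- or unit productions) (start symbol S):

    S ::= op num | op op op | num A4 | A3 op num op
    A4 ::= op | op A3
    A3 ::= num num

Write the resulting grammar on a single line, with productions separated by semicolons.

S ::= X1 X2 | X1 Y1 | X2 A4 | A3 Y2; A4 ::= op | X1 A3; A3 ::= X2 X2; X1 ::= op; X2 ::= num; Y1 ::= X1 X1; Y2 ::= X1 Y3; Y3 ::= X2 X1

Introduce a nonterminal for each terminal appearing in a rule of length ≥ 2: X1 → op, X2 → num.
Binarize each right-hand side of length ≥ 3 by chaining fresh nonterminals (Y1, Y2, …): affected rules were S → X1 X1 X1; S → A3 X1 X2 X1.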